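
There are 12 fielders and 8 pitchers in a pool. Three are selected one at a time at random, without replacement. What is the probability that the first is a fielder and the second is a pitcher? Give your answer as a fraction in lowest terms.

24/95

Multiply the conditional probabilities at each draw: 12/20 · 8/19 = 96/380 = 24/95.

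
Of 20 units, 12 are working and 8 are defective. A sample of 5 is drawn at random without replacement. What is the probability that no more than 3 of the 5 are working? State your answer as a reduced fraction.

Total selections: C(20,5) = 15504.
Count the complement (more than 3 working): C(12,4)·C(8,1) + C(12,5)·C(8,0) = 3960 + 792 = 4752.
Probability = 1 − 4752/15504 = 10752/15504 = 224/323.

224/323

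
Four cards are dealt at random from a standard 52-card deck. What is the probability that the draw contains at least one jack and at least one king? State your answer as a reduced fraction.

1332/20825

There are C(52,4) = 270725 possible draws.
By inclusion-exclusion on the complements, draws missing all jacks or all kings: C(48,4) + C(48,4) − C(44,4) = 194580 + 194580 − 135751 = 253409.
So draws with at least one of each: 270725 − 253409 = 17316, probability 17316/270725 = 1332/20825.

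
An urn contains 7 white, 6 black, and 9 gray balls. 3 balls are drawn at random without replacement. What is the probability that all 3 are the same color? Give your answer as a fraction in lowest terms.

139/1540

There are C(22,3) = 1540 ways to draw 3 balls.
All same color: C(7,3) + C(6,3) + C(9,3) = 35 + 20 + 84 = 139.
Probability = 139/1540.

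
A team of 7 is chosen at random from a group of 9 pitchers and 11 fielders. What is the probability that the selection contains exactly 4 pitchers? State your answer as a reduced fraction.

There are C(20,7) = 77520 ways to choose 7 from 20.
Selections with exactly 4 pitchers: choose 4 of the 9 pitchers and 3 of the 11 fielders, C(9,4)·C(11,3) = 126·165 = 20790.
Probability = 20790/77520 = 693/2584.

693/2584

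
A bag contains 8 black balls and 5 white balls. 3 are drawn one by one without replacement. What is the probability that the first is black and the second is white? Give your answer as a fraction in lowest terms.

Multiply the conditional probabilities at each draw: 8/13 · 5/12 = 40/156 = 10/39.

10/39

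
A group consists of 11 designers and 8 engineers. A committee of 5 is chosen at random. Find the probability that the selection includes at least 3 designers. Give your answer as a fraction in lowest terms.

429/646

There are C(19,5) = 11628 ways to choose the 5.
Favorable selections (at least 3 designers): C(11,3)·C(8,2) + C(11,4)·C(8,1) + C(11,5)·C(8,0) = 4620 + 2640 + 462 = 7722.
Probability = 7722/11628 = 429/646.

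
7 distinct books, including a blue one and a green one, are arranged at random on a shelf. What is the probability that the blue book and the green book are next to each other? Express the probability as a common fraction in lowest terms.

There are 7! = 5040 arrangements.
Treat the blue book and the green book as a block: 6! arrangements of the blocks × 2 orders within the block = 2·720 = 1440.
Probability = 1440/5040 = 2/7.

2/7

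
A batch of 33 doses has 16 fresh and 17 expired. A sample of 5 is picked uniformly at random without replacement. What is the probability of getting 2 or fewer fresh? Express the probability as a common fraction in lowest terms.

10489/19778

Total selections: C(33,5) = 237336.
Favorable selections (2 or fewer fresh): C(16,0)·C(17,5) + C(16,1)·C(17,4) + C(16,2)·C(17,3) = 6188 + 38080 + 81600 = 125868.
Probability = 125868/237336 = 10489/19778.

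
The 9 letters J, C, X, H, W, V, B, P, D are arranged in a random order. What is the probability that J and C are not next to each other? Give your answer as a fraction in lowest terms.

There are 9! = 362880 arrangements.
Arrangements with J and C adjacent: 2·8! = 80640.
So not adjacent: 362880 − 80640 = 282240, probability 282240/362880 = 7/9.

7/9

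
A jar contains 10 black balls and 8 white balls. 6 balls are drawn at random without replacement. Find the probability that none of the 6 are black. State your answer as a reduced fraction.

1/663

There are C(18,6) = 18564 possible selections.
Selections with no black (all white): C(8,6) = 28.
Probability = 28/18564 = 1/663.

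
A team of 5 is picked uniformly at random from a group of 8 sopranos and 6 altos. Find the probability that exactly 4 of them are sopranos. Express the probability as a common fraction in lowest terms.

30/143

The sample space is all 5-subsets of the 14: C(14,5) = 2002.
Selections with exactly 4 sopranos: choose 4 of the 8 sopranos and 1 of the 6 altos, C(8,4)·C(6,1) = 70·6 = 420.
Probability = 420/2002 = 30/143.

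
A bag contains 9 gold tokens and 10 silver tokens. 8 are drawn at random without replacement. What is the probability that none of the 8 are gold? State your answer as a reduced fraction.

5/8398

There are C(19,8) = 75582 possible selections.
Selections with no gold (all silver): C(10,8) = 45.
Probability = 45/75582 = 5/8398.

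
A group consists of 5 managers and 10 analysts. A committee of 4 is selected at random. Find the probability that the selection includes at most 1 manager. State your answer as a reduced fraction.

54/91

There are C(15,4) = 1365 ways to choose the 4.
Favorable selections (at most 1 manager): C(5,0)·C(10,4) + C(5,1)·C(10,3) = 210 + 600 = 810.
Probability = 810/1365 = 54/91.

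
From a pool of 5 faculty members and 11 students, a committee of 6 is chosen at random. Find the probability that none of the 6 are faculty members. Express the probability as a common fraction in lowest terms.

3/52

There are C(16,6) = 8008 possible selections.
Selections with no faculty members (all students): C(11,6) = 462.
Probability = 462/8008 = 3/52.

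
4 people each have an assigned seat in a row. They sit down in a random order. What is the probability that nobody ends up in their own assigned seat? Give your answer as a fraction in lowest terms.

There are 4! = 24 seatings.
By inclusion-exclusion, seatings with no fixed points: C(4,0)·4! − C(4,1)·3! + C(4,2)·2! − C(4,3)·1! + C(4,4)·0! = 9.
Probability = 9/24 = 3/8.

3/8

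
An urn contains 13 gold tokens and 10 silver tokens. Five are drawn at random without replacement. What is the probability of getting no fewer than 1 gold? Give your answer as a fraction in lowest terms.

4771/4807

Total selections: C(23,5) = 33649.
The complement is all 5 are silver: C(10,5) = 252.
Probability = 1 − 252/33649 = 33397/33649 = 4771/4807.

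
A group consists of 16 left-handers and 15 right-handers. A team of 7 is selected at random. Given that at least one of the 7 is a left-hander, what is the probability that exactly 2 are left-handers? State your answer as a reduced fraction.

Work in counts. Selections with at least one left-hander: C(31,7) − C(15,7) = 2629575 − 6435 = 2623140.
Of those, selections where exactly 2 are left-handers: C(16,2)·C(15,5) = 120·3003 = 360360.
Conditional probability = 360360/2623140 = 154/1121.

154/1121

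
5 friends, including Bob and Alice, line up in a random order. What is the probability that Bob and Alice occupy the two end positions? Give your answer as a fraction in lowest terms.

1/10

There are 5! = 120 arrangements.
Place Bob and Alice at the ends in 2 ways, arrange the remaining 3 in 3! = 6 ways: 2·6 = 12.
Probability = 12/120 = 1/10.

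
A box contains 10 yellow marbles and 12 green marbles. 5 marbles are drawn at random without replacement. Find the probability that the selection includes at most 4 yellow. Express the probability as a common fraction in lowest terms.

207/209

There are C(22,5) = 26334 ways to choose the 5.
The complement is exactly 5 yellow: C(10,5)·C(12,0) = 252.
Probability = 1 − 252/26334 = 26082/26334 = 207/209.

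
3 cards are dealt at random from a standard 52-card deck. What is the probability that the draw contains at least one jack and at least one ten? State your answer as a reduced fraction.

188/5525

There are C(52,3) = 22100 possible draws.
By inclusion-exclusion on the complements, draws missing all jacks or all tens: C(48,3) + C(48,3) − C(44,3) = 17296 + 17296 − 13244 = 21348.
So draws with at least one of each: 22100 − 21348 = 752, probability 752/22100 = 188/5525.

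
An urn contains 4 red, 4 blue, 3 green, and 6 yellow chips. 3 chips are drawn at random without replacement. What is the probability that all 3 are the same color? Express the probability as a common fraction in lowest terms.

29/680

There are C(17,3) = 680 ways to draw 3 chips.
All same color: C(4,3) + C(4,3) + C(3,3) + C(6,3) = 4 + 4 + 1 + 20 = 29.
Probability = 29/680.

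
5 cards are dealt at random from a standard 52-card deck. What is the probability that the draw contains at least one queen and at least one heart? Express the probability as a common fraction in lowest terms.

There are C(52,5) = 2598960 possible draws.
By inclusion-exclusion on the complements, draws missing all queens or all hearts: C(48,5) + C(39,5) − C(36,5) = 1712304 + 575757 − 376992 = 1911069.
So draws with at least one of each: 2598960 − 1911069 = 687891, probability 687891/2598960 = 229297/866320.

229297/866320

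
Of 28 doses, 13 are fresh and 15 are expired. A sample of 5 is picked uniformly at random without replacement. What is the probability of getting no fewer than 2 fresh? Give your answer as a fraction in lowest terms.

Total selections: C(28,5) = 98280.
Count the complement (fewer than 2 fresh): C(13,0)·C(15,5) + C(13,1)·C(15,4) = 3003 + 17745 = 20748.
Probability = 1 − 20748/98280 = 77532/98280 = 71/90.

71/90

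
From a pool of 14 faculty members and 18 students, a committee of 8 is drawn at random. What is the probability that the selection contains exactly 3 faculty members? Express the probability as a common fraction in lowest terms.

Total number of selections: C(32,8) = 10518300.
Selections with exactly 3 faculty members: choose 3 of the 14 faculty members and 5 of the 18 students, C(14,3)·C(18,5) = 364·8568 = 3118752.
Probability = 3118752/10518300 = 6664/22475.

6664/22475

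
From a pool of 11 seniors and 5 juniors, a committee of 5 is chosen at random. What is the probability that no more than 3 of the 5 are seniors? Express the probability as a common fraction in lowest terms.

There are C(16,5) = 4368 ways to choose the 5.
Count the complement (more than 3 seniors): C(11,4)·C(5,1) + C(11,5)·C(5,0) = 1650 + 462 = 2112.
Probability = 1 − 2112/4368 = 2256/4368 = 47/91.

47/91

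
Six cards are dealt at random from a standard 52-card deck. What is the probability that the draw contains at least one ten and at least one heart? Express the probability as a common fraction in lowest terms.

There are C(52,6) = 20358520 possible draws.
By inclusion-exclusion on the complements, draws missing all tens or all hearts: C(48,6) + C(39,6) − C(36,6) = 12271512 + 3262623 − 1947792 = 13586343.
So draws with at least one of each: 20358520 − 13586343 = 6772177, probability 6772177/20358520.

6772177/20358520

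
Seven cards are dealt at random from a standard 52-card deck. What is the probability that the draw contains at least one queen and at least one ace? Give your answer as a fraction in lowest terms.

There are C(52,7) = 133784560 possible draws.
By inclusion-exclusion on the complements, draws missing all queens or all aces: C(48,7) + C(48,7) − C(44,7) = 73629072 + 73629072 − 38320568 = 108937576.
So draws with at least one of each: 133784560 − 108937576 = 24846984, probability 24846984/133784560 = 3105873/16723070.

3105873/16723070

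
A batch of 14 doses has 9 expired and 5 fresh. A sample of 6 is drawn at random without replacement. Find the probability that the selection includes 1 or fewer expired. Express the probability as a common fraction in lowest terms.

3/1001

Total selections: C(14,6) = 3003.
Favorable selections (1 or fewer expired): C(9,1)·C(5,5) = 9.
Probability = 9/3003 = 3/1001.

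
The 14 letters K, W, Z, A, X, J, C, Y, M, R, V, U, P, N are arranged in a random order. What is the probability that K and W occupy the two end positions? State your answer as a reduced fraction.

1/91

There are 14! = 87178291200 arrangements.
Place K and W at the ends in 2 ways, arrange the remaining 12 in 12! = 479001600 ways: 2·479001600 = 958003200.
Probability = 958003200/87178291200 = 1/91.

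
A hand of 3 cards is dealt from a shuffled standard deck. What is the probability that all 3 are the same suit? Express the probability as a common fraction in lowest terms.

There are C(52,3) = 22100 possible 3-card hands.
Hands of one suit: 4 suits × C(13,3) = 4·286 = 1144.
Probability = 1144/22100 = 22/425.

22/425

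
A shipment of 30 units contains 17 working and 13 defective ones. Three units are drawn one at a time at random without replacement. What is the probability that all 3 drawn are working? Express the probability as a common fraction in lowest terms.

34/203

Multiply the conditional probabilities at each draw: 17/30 · 16/29 · 15/28 = 4080/24360 = 34/203.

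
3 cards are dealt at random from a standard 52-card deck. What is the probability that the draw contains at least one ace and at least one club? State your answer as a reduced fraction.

33/260

There are C(52,3) = 22100 possible draws.
By inclusion-exclusion on the complements, draws missing all aces or all clubs: C(48,3) + C(39,3) − C(36,3) = 17296 + 9139 − 7140 = 19295.
So draws with at least one of each: 22100 − 19295 = 2805, probability 2805/22100 = 33/260.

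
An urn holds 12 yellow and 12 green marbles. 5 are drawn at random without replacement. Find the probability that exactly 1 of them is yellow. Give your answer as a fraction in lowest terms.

45/322

Total number of selections: C(24,5) = 42504.
Selections with exactly 1 yellow: choose 1 of the 12 yellow and 4 of the 12 green, C(12,1)·C(12,4) = 12·495 = 5940.
Probability = 5940/42504 = 45/322.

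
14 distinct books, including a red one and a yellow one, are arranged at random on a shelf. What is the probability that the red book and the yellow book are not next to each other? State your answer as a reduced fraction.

6/7

There are 14! = 87178291200 arrangements.
Arrangements with the red book and the yellow book adjacent: 2·13! = 12454041600.
So not adjacent: 87178291200 − 12454041600 = 74724249600, probability 74724249600/87178291200 = 6/7.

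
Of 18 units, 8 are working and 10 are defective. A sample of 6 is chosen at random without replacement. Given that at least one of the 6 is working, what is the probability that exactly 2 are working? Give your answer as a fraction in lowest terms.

140/437

Work in counts. Selections with at least one working: C(18,6) − C(10,6) = 18564 − 210 = 18354.
Of those, selections where exactly 2 are working: C(8,2)·C(10,4) = 28·210 = 5880.
Conditional probability = 5880/18354 = 140/437.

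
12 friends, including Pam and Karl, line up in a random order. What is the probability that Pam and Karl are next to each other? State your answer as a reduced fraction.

1/6

There are 12! = 479001600 arrangements.
Treat Pam and Karl as a block: 11! arrangements of the blocks × 2 orders within the block = 2·39916800 = 79833600.
Probability = 79833600/479001600 = 1/6.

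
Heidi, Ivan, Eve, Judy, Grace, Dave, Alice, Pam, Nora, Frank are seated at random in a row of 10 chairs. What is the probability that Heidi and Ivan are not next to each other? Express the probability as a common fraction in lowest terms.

4/5

There are 10! = 3628800 arrangements.
Arrangements with Heidi and Ivan adjacent: 2·9! = 725760.
So not adjacent: 3628800 − 725760 = 2903040, probability 2903040/3628800 = 4/5.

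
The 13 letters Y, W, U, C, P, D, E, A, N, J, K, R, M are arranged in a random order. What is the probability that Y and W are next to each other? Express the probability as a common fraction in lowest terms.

There are 13! = 6227020800 arrangements.
Treat Y and W as a block: 12! arrangements of the blocks × 2 orders within the block = 2·479001600 = 958003200.
Probability = 958003200/6227020800 = 2/13.

2/13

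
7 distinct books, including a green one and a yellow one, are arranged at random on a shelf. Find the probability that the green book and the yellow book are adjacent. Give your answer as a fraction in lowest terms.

2/7

There are 7! = 5040 arrangements.
Treat the green book and the yellow book as a block: 6! arrangements of the blocks × 2 orders within the block = 2·720 = 1440.
Probability = 1440/5040 = 2/7.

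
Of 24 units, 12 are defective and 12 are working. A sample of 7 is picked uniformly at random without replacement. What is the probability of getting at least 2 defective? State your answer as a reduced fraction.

There are C(24,7) = 346104 ways to choose the 7.
Favorable selections (at least 2 defective): C(12,2)·C(12,5) + C(12,3)·C(12,4) + C(12,4)·C(12,3) + C(12,5)·C(12,2) + C(12,6)·C(12,1) + C(12,7)·C(12,0) = 52272 + 108900 + 108900 + 52272 + 11088 + 792 = 334224.
Probability = 334224/346104 = 422/437.

422/437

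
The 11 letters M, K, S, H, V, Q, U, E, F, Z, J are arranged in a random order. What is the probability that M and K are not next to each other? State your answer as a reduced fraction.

There are 11! = 39916800 arrangements.
Arrangements with M and K adjacent: 2·10! = 7257600.
So not adjacent: 39916800 − 7257600 = 32659200, probability 32659200/39916800 = 9/11.

9/11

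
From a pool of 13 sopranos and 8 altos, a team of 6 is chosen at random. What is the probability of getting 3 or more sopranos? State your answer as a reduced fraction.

Total selections: C(21,6) = 54264.
Count the complement (fewer than 3 sopranos): C(13,0)·C(8,6) + C(13,1)·C(8,5) + C(13,2)·C(8,4) = 28 + 728 + 5460 = 6216.
Probability = 1 − 6216/54264 = 48048/54264 = 286/323.

286/323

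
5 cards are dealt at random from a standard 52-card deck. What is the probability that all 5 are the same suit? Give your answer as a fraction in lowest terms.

33/16660

There are C(52,5) = 2598960 possible 5-card hands.
Hands of one suit: 4 suits × C(13,5) = 4·1287 = 5148.
Probability = 5148/2598960 = 33/16660.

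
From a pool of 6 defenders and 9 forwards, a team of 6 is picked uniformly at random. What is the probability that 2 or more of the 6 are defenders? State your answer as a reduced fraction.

Total selections: C(15,6) = 5005.
Count the complement (fewer than 2 defenders): C(6,0)·C(9,6) + C(6,1)·C(9,5) = 84 + 756 = 840.
Probability = 1 − 840/5005 = 4165/5005 = 119/143.

119/143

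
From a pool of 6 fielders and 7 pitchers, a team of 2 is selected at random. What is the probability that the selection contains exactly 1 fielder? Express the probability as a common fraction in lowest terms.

There are C(13,2) = 78 ways to choose 2 from 13.
Selections with exactly 1 fielder: choose 1 of the 6 fielders and 1 of the 7 pitchers, C(6,1)·C(7,1) = 6·7 = 42.
Probability = 42/78 = 7/13.

7/13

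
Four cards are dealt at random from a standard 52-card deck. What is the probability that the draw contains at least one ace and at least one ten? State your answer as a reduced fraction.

There are C(52,4) = 270725 possible draws.
By inclusion-exclusion on the complements, draws missing all aces or all tens: C(48,4) + C(48,4) − C(44,4) = 194580 + 194580 − 135751 = 253409.
So draws with at least one of each: 270725 − 253409 = 17316, probability 17316/270725 = 1332/20825.

1332/20825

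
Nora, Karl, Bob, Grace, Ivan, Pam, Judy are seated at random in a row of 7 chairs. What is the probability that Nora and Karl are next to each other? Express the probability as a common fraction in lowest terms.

There are 7! = 5040 arrangements.
Treat Nora and Karl as a block: 6! arrangements of the blocks × 2 orders within the block = 2·720 = 1440.
Probability = 1440/5040 = 2/7.

2/7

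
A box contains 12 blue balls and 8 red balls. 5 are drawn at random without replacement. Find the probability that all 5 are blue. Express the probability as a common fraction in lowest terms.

There are C(20,5) = 15504 possible selections.
Selections with all blue: C(12,5) = 792.
Probability = 792/15504 = 33/646.

33/646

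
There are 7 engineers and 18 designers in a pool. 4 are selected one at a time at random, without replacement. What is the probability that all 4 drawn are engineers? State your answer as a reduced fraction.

Multiply the conditional probabilities at each draw: 7/25 · 6/24 · 5/23 · 4/22 = 840/303600 = 7/2530.

7/2530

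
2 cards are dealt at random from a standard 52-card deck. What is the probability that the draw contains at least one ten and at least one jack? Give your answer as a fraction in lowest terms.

There are C(52,2) = 1326 possible draws.
By inclusion-exclusion on the complements, draws missing all tens or all jacks: C(48,2) + C(48,2) − C(44,2) = 1128 + 1128 − 946 = 1310.
So draws with at least one of each: 1326 − 1310 = 16, probability 16/1326 = 8/663.

8/663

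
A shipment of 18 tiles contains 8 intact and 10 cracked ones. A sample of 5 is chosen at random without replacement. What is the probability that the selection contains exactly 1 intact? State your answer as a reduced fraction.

Total number of selections: C(18,5) = 8568.
Selections with exactly 1 intact: choose 1 of the 8 intact and 4 of the 10 cracked, C(8,1)·C(10,4) = 8·210 = 1680.
Probability = 1680/8568 = 10/51.

10/51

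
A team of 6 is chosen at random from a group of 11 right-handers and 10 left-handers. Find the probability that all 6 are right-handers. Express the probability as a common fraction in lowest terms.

11/1292

There are C(21,6) = 54264 possible selections.
Selections with all right-handers: C(11,6) = 462.
Probability = 462/54264 = 11/1292.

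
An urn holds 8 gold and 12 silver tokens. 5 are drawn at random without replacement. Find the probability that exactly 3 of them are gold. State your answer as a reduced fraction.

The sample space is all 5-subsets of the 20: C(20,5) = 15504.
Selections with exactly 3 gold: choose 3 of the 8 gold and 2 of the 12 silver, C(8,3)·C(12,2) = 56·66 = 3696.
Probability = 3696/15504 = 77/323.

77/323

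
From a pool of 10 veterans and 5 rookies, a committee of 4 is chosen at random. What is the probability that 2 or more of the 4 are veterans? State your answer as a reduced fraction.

Total selections: C(15,4) = 1365.
Count the complement (fewer than 2 veterans): C(10,0)·C(5,4) + C(10,1)·C(5,3) = 5 + 100 = 105.
Probability = 1 − 105/1365 = 1260/1365 = 12/13.

12/13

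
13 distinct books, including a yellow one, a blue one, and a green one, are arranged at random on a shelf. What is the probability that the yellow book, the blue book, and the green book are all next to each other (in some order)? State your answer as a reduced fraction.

There are 13! = 6227020800 arrangements.
Treat the three as one block: 11! placements × 3! orders within the block = 39916800·6 = 239500800.
Probability = 239500800/6227020800 = 1/26.

1/26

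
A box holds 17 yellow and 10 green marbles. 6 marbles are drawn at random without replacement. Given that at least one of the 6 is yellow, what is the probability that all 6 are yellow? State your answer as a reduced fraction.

Work in counts. Selections with at least one yellow: C(27,6) − C(10,6) = 296010 − 210 = 295800.
Of those, selections where all 6 are yellow: C(17,6) = 12376.
Conditional probability = 12376/295800 = 91/2175.

91/2175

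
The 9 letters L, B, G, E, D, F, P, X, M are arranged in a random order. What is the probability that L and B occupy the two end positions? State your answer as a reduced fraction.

1/36

There are 9! = 362880 arrangements.
Place L and B at the ends in 2 ways, arrange the remaining 7 in 7! = 5040 ways: 2·5040 = 10080.
Probability = 10080/362880 = 1/36.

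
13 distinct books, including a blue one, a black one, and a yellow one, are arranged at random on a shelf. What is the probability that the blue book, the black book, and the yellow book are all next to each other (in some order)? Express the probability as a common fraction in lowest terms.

1/26

There are 13! = 6227020800 arrangements.
Treat the three as one block: 11! placements × 3! orders within the block = 39916800·6 = 239500800.
Probability = 239500800/6227020800 = 1/26.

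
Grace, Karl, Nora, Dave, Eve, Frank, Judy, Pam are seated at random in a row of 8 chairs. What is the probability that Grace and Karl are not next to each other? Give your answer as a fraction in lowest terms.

There are 8! = 40320 arrangements.
Arrangements with Grace and Karl adjacent: 2·7! = 10080.
So not adjacent: 40320 − 10080 = 30240, probability 30240/40320 = 3/4.

3/4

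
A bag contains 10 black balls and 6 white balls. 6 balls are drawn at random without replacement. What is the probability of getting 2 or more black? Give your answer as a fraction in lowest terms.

7947/8008

There are C(16,6) = 8008 ways to choose the 6.
Favorable selections (2 or more black): C(10,2)·C(6,4) + C(10,3)·C(6,3) + C(10,4)·C(6,2) + C(10,5)·C(6,1) + C(10,6)·C(6,0) = 675 + 2400 + 3150 + 1512 + 210 = 7947.
Probability = 7947/8008.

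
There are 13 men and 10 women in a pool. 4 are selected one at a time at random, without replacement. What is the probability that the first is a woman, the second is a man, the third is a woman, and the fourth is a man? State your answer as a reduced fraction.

117/1771

Multiply the conditional probabilities at each draw: 10/23 · 13/22 · 9/21 · 12/20 = 14040/212520 = 117/1771.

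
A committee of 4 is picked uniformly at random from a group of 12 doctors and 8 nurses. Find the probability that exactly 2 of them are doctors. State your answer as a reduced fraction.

There are C(20,4) = 4845 ways to choose 4 from 20.
Selections with exactly 2 doctors: choose 2 of the 12 doctors and 2 of the 8 nurses, C(12,2)·C(8,2) = 66·28 = 1848.
Probability = 1848/4845 = 616/1615.

616/1615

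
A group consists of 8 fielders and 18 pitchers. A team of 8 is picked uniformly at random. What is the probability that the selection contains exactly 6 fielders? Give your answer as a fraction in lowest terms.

There are C(26,8) = 1562275 ways to choose 8 from 26.
Selections with exactly 6 fielders: choose 6 of the 8 fielders and 2 of the 18 pitchers, C(8,6)·C(18,2) = 28·153 = 4284.
Probability = 4284/1562275.

4284/1562275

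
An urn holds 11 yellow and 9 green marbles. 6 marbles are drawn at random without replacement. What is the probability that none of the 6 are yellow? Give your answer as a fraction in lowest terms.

7/3230

There are C(20,6) = 38760 possible selections.
Selections with no yellow (all green): C(9,6) = 84.
Probability = 84/38760 = 7/3230.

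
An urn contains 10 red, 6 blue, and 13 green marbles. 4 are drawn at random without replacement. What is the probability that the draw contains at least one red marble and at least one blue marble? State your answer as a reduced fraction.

11735/23751

There are C(29,4) = 23751 possible draws.
By inclusion-exclusion on the complements, draws missing all red or all blue: C(19,4) + C(23,4) − C(13,4) = 3876 + 8855 − 715 = 12016.
So draws with at least one of each: 23751 − 12016 = 11735, probability 11735/23751.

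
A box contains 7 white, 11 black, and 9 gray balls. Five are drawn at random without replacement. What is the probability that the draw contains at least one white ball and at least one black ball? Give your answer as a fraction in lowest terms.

There are C(27,5) = 80730 possible draws.
By inclusion-exclusion on the complements, draws missing all white or all black: C(20,5) + C(16,5) − C(9,5) = 15504 + 4368 − 126 = 19746.
So draws with at least one of each: 80730 − 19746 = 60984, probability 60984/80730 = 3388/4485.

3388/4485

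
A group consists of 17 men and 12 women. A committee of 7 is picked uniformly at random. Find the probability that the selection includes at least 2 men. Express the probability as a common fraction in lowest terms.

25738/26013

There are C(29,7) = 1560780 ways to choose the 7.
Favorable selections (at least 2 men): C(17,2)·C(12,5) + C(17,3)·C(12,4) + C(17,4)·C(12,3) + C(17,5)·C(12,2) + C(17,6)·C(12,1) + C(17,7)·C(12,0) = 107712 + 336600 + 523600 + 408408 + 148512 + 19448 = 1544280.
Probability = 1544280/1560780 = 25738/26013.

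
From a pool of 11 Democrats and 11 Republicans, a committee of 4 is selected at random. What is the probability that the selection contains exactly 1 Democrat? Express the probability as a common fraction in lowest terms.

33/133

Total number of selections: C(22,4) = 7315.
Selections with exactly 1 Democrat: choose 1 of the 11 Democrats and 3 of the 11 Republicans, C(11,1)·C(11,3) = 11·165 = 1815.
Probability = 1815/7315 = 33/133.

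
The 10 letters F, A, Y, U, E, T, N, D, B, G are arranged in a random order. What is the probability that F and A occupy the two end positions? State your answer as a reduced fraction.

There are 10! = 3628800 arrangements.
Place F and A at the ends in 2 ways, arrange the remaining 8 in 8! = 40320 ways: 2·40320 = 80640.
Probability = 80640/3628800 = 1/45.

1/45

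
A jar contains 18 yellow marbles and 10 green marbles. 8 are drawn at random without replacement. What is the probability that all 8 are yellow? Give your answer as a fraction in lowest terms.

34/2415

There are C(28,8) = 3108105 possible selections.
Selections with all yellow: C(18,8) = 43758.
Probability = 43758/3108105 = 34/2415.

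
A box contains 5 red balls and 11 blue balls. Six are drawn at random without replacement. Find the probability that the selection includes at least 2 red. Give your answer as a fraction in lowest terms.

17/26

There are C(16,6) = 8008 ways to choose the 6.
Count the complement (fewer than 2 red): C(5,0)·C(11,6) + C(5,1)·C(11,5) = 462 + 2310 = 2772.
Probability = 1 − 2772/8008 = 5236/8008 = 17/26.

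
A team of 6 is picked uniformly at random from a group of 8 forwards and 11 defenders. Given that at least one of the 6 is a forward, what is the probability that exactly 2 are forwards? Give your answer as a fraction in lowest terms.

44/127

Work in counts. Selections with at least one forward: C(19,6) − C(11,6) = 27132 − 462 = 26670.
Of those, selections where exactly 2 are forwards: C(8,2)·C(11,4) = 28·330 = 9240.
Conditional probability = 9240/26670 = 44/127.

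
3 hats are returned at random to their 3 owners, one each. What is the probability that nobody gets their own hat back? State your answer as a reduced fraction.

1/3

There are 3! = 6 assignments.
By inclusion-exclusion, assignments with no fixed points: C(3,0)·3! − C(3,1)·2! + C(3,2)·1! − C(3,3)·0! = 2.
Probability = 2/6 = 1/3.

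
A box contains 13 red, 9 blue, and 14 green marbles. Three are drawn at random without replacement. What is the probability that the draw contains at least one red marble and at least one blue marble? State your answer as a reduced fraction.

There are C(36,3) = 7140 possible draws.
By inclusion-exclusion on the complements, draws missing all red or all blue: C(23,3) + C(27,3) − C(14,3) = 1771 + 2925 − 364 = 4332.
So draws with at least one of each: 7140 − 4332 = 2808, probability 2808/7140 = 234/595.

234/595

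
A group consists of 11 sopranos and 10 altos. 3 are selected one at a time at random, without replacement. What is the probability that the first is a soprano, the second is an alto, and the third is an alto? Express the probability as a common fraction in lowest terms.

Multiply the conditional probabilities at each draw: 11/21 · 10/20 · 9/19 = 990/7980 = 33/266.

33/266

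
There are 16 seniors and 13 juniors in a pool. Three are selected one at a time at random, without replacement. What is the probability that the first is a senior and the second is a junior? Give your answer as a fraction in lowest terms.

Multiply the conditional probabilities at each draw: 16/29 · 13/28 = 208/812 = 52/203.

52/203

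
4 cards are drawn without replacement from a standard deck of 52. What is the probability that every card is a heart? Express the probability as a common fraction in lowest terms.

11/4165

There are C(52,4) = 270725 possible 4-card hands.
Hands that are all hearts: C(13,4) = 715.
Probability = 715/270725 = 11/4165.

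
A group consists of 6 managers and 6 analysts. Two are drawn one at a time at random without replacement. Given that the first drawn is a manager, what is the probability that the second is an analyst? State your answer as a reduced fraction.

6/11

After removing one manager, 11 remain: 5 managers and 6 analysts.
So the probability the next is an analyst is 6/11.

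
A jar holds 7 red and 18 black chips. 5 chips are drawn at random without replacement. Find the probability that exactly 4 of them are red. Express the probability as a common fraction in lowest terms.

3/253

There are C(25,5) = 53130 ways to choose 5 from 25.
Selections with exactly 4 red: choose 4 of the 7 red and 1 of the 18 black, C(7,4)·C(18,1) = 35·18 = 630.
Probability = 630/53130 = 3/253.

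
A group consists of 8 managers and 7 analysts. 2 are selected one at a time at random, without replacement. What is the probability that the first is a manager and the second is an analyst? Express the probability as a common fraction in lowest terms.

4/15

Multiply the conditional probabilities at each draw: 8/15 · 7/14 = 56/210 = 4/15.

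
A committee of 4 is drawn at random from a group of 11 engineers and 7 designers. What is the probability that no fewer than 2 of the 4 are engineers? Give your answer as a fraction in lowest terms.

There are C(18,4) = 3060 ways to choose the 4.
Favorable selections (no fewer than 2 engineers): C(11,2)·C(7,2) + C(11,3)·C(7,1) + C(11,4)·C(7,0) = 1155 + 1155 + 330 = 2640.
Probability = 2640/3060 = 44/51.

44/51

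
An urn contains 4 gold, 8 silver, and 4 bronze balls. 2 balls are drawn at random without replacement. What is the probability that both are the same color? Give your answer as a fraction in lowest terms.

1/3

There are C(16,2) = 120 ways to draw 2 balls.
All same color: C(4,2) + C(8,2) + C(4,2) = 6 + 28 + 6 = 40.
Probability = 40/120 = 1/3.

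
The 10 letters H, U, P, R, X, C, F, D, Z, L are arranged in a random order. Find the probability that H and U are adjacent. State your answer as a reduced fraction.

There are 10! = 3628800 arrangements.
Treat H and U as a block: 9! arrangements of the blocks × 2 orders within the block = 2·362880 = 725760.
Probability = 725760/3628800 = 1/5.

1/5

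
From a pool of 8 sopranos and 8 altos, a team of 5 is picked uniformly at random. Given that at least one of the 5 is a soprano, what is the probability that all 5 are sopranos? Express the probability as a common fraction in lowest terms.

1/77

Work in counts. Selections with at least one soprano: C(16,5) − C(8,5) = 4368 − 56 = 4312.
Of those, selections where all 5 are sopranos: C(8,5) = 56.
Conditional probability = 56/4312 = 1/77.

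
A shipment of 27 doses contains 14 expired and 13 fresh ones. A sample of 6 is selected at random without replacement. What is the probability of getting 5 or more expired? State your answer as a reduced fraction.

203/2070

Total selections: C(27,6) = 296010.
Favorable selections (5 or more expired): C(14,5)·C(13,1) + C(14,6)·C(13,0) = 26026 + 3003 = 29029.
Probability = 29029/296010 = 203/2070.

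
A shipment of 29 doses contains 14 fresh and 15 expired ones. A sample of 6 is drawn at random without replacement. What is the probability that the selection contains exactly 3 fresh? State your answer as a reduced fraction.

91/261

Total number of selections: C(29,6) = 475020.
Selections with exactly 3 fresh: choose 3 of the 14 fresh and 3 of the 15 expired, C(14,3)·C(15,3) = 364·455 = 165620.
Probability = 165620/475020 = 91/261.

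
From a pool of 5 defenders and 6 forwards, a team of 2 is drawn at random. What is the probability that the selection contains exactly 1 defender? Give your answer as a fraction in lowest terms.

The sample space is all 2-subsets of the 11: C(11,2) = 55.
Selections with exactly 1 defender: choose 1 of the 5 defenders and 1 of the 6 forwards, C(5,1)·C(6,1) = 5·6 = 30.
Probability = 30/55 = 6/11.

6/11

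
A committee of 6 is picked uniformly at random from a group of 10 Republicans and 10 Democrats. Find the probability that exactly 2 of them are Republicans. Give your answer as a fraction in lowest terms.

315/1292

Total number of selections: C(20,6) = 38760.
Selections with exactly 2 Republicans: choose 2 of the 10 Republicans and 4 of the 10 Democrats, C(10,2)·C(10,4) = 45·210 = 9450.
Probability = 9450/38760 = 315/1292.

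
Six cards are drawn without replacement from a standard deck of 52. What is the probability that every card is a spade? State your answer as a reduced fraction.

33/391510

There are C(52,6) = 20358520 possible 6-card hands.
Hands that are all spades: C(13,6) = 1716.
Probability = 1716/20358520 = 33/391510.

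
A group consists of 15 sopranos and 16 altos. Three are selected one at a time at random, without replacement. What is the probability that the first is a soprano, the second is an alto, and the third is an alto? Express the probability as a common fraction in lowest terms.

120/899

Multiply the conditional probabilities at each draw: 15/31 · 16/30 · 15/29 = 3600/26970 = 120/899.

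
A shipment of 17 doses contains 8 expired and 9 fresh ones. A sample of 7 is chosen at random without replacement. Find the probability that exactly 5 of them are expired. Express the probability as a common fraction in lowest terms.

There are C(17,7) = 19448 ways to choose 7 from 17.
Selections with exactly 5 expired: choose 5 of the 8 expired and 2 of the 9 fresh, C(8,5)·C(9,2) = 56·36 = 2016.
Probability = 2016/19448 = 252/2431.

252/2431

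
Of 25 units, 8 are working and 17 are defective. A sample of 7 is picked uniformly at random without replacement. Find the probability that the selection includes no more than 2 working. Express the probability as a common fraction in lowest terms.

Total selections: C(25,7) = 480700.
Favorable selections (no more than 2 working): C(8,0)·C(17,7) + C(8,1)·C(17,6) + C(8,2)·C(17,5) = 19448 + 99008 + 173264 = 291720.
Probability = 291720/480700 = 1326/2185.

1326/2185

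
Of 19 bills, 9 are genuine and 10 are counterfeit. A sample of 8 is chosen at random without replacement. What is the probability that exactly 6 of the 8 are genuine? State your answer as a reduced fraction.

Total number of selections: C(19,8) = 75582.
Selections with exactly 6 genuine: choose 6 of the 9 genuine and 2 of the 10 counterfeit, C(9,6)·C(10,2) = 84·45 = 3780.
Probability = 3780/75582 = 210/4199.

210/4199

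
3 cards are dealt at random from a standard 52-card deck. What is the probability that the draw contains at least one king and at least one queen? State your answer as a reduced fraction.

188/5525

There are C(52,3) = 22100 possible draws.
By inclusion-exclusion on the complements, draws missing all kings or all queens: C(48,3) + C(48,3) − C(44,3) = 17296 + 17296 − 13244 = 21348.
So draws with at least one of each: 22100 − 21348 = 752, probability 752/22100 = 188/5525.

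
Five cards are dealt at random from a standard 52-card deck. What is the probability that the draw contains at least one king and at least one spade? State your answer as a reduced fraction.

229297/866320

There are C(52,5) = 2598960 possible draws.
By inclusion-exclusion on the complements, draws missing all kings or all spades: C(48,5) + C(39,5) − C(36,5) = 1712304 + 575757 − 376992 = 1911069.
So draws with at least one of each: 2598960 − 1911069 = 687891, probability 687891/2598960 = 229297/866320.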